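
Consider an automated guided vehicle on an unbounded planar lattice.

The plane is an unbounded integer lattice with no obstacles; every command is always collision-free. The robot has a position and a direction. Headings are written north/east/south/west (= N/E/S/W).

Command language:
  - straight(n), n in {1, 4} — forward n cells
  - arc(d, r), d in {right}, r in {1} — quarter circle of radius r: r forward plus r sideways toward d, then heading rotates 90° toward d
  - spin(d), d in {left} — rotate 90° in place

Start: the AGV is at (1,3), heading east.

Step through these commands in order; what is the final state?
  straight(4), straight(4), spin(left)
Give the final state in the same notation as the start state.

start: at (1,3), heading east
[1] after straight(4): at (5,3), heading east
[2] after straight(4): at (9,3), heading east
[3] after spin(left): at (9,3), heading north

at (9,3), heading north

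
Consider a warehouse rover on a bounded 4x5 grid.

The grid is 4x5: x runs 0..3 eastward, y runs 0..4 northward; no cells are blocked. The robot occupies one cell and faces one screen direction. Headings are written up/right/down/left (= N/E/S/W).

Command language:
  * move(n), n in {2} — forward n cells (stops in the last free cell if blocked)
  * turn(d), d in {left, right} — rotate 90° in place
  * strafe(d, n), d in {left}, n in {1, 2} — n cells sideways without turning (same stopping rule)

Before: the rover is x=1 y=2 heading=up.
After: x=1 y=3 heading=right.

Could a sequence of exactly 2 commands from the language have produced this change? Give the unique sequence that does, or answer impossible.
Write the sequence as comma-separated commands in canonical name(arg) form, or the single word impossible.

turn(right), strafe(left, 1)

key: position moved to (1,3) AND the heading swung to E — translation plus rotation needed
initial: x=1 y=2 heading=up
1. turn(right) → x=1 y=2 heading=right
2. strafe(left, 1) → x=1 y=3 heading=right
uniquely the one of 25 2-step routes that fits.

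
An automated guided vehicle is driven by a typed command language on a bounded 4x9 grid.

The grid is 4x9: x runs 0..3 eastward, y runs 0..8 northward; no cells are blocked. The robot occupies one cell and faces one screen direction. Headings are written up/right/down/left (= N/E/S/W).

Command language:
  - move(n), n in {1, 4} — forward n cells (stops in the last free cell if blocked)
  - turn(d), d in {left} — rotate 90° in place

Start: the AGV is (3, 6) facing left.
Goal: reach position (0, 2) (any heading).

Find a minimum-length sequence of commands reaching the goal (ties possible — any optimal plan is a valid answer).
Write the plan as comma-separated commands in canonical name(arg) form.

move(4), turn(left), move(4)

t0: (3, 6) facing left
t=1 move(4) ⇒ (0, 6) facing left
t=2 turn(left) ⇒ (0, 6) facing down
t=3 move(4) ⇒ (0, 2) facing down
no 2-step plan works, so 3 is optimal.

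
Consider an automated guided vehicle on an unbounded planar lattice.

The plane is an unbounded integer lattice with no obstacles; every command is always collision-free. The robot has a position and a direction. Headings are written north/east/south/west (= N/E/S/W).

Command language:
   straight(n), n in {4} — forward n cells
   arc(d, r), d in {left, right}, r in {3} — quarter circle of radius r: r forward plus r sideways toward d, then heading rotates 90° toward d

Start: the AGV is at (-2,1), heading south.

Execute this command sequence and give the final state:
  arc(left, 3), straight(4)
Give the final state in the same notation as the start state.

at (5,-2), heading east

start: at (-2,1), heading south
1. arc(left, 3) → at (1,-2), heading east
2. straight(4) → at (5,-2), heading east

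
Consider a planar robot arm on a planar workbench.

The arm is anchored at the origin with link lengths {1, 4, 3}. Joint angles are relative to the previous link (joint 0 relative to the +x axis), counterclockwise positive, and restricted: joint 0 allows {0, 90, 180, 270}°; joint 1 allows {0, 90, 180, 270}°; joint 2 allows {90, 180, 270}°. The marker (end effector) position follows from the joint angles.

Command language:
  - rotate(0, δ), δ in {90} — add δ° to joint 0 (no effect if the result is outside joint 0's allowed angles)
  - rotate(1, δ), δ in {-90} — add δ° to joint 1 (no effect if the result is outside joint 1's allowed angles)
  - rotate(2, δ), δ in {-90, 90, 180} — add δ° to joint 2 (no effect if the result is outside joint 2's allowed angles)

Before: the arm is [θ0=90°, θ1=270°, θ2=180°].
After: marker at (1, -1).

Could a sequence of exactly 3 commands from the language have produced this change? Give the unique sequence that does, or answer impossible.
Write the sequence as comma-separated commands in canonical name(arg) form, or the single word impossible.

from: [θ0=90°, θ1=270°, θ2=180°]
[1] after rotate(0, 90): [θ0=180°, θ1=270°, θ2=180°]
[2] after rotate(0, 90): [θ0=270°, θ1=270°, θ2=180°]
[3] after rotate(0, 90): [θ0=0°, θ1=270°, θ2=180°]
uniquely the one of 125 3-step routes that fits.

rotate(0, 90), rotate(0, 90), rotate(0, 90)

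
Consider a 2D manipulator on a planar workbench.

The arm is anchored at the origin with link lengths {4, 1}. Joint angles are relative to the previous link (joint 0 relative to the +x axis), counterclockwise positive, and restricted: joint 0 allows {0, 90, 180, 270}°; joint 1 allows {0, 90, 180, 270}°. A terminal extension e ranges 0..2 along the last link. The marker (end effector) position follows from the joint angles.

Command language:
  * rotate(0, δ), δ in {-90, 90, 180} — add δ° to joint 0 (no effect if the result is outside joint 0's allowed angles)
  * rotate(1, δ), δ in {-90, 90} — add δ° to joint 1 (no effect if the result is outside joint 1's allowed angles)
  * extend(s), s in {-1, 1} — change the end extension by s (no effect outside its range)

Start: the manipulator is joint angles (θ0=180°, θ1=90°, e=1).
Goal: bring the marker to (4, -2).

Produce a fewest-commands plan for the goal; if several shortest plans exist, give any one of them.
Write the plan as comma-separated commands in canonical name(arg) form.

rotate(1, -90), rotate(1, -90), rotate(0, 180)

begin: joint angles (θ0=180°, θ1=90°, e=1)
[1] after rotate(1, -90): joint angles (θ0=180°, θ1=0°, e=1)
[2] after rotate(1, -90): joint angles (θ0=180°, θ1=270°, e=1)
[3] after rotate(0, 180): joint angles (θ0=0°, θ1=270°, e=1)
shorter routes all fall short; 3 is best.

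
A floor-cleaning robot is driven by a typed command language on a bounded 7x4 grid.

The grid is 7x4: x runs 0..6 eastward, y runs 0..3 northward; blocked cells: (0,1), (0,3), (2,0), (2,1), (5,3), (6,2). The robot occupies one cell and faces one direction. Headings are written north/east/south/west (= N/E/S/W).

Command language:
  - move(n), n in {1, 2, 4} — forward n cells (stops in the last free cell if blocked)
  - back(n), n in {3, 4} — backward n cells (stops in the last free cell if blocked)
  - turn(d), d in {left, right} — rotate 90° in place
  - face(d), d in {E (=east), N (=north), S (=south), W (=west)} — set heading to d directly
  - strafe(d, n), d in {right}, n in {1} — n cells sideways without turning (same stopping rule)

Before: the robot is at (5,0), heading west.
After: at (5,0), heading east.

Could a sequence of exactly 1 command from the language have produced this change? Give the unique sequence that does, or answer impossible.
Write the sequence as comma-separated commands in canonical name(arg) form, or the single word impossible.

face(E)

key: (5,0) unchanged — the single command moves nothing
start: at (5,0), heading west
[1] after face(E): at (5,0), heading east
all 12 alternatives checked — unique.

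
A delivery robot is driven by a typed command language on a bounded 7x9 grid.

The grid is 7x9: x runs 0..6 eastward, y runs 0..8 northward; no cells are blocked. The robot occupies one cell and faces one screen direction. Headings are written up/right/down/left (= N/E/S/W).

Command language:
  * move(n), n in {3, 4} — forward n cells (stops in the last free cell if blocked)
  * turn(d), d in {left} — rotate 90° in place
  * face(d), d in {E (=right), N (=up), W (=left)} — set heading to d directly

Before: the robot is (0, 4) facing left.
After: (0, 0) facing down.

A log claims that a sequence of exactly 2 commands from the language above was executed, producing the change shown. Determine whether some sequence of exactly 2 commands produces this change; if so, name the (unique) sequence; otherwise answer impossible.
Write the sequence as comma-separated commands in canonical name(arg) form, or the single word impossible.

key: cell and facing (now S) both changed — the 2 commands mix motion and turning
begin: (0, 4) facing left
step 1 (turn(left)): (0, 4) facing down
step 2 (move(4)): (0, 0) facing down
no other 2-command option fits: unique.

turn(left), move(4)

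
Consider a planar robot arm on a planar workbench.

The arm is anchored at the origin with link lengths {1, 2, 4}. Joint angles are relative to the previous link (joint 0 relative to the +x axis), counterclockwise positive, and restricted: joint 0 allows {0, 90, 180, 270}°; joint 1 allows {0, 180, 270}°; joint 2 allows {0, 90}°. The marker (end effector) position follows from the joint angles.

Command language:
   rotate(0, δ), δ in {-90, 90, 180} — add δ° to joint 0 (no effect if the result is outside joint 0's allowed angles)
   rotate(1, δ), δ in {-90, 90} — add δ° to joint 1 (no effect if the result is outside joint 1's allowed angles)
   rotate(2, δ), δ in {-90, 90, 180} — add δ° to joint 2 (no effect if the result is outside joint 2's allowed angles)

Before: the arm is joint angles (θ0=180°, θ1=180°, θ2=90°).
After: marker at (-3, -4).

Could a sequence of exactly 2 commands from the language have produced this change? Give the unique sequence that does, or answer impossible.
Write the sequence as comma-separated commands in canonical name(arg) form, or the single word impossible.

begin: joint angles (θ0=180°, θ1=180°, θ2=90°)
t=1 rotate(1, 90) ⇒ joint angles (θ0=180°, θ1=270°, θ2=90°)
t=2 rotate(1, 90) ⇒ joint angles (θ0=180°, θ1=0°, θ2=90°)
uniquely the one of 64 2-step routes that fits.

rotate(1, 90), rotate(1, 90)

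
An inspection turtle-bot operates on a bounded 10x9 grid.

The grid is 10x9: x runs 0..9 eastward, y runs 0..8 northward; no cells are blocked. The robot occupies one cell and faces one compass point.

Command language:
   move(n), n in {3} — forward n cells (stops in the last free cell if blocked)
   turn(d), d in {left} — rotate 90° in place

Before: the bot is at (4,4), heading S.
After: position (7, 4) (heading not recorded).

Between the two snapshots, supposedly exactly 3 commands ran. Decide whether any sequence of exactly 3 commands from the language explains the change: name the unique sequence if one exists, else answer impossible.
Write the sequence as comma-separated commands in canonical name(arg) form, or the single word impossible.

turn(left), move(3), turn(left)

from: at (4,4), heading S
step 1 (turn(left)): at (4,4), heading E
step 2 (move(3)): at (7,4), heading E
step 3 (turn(left)): at (7,4), heading N
no rival 3-sequence matches.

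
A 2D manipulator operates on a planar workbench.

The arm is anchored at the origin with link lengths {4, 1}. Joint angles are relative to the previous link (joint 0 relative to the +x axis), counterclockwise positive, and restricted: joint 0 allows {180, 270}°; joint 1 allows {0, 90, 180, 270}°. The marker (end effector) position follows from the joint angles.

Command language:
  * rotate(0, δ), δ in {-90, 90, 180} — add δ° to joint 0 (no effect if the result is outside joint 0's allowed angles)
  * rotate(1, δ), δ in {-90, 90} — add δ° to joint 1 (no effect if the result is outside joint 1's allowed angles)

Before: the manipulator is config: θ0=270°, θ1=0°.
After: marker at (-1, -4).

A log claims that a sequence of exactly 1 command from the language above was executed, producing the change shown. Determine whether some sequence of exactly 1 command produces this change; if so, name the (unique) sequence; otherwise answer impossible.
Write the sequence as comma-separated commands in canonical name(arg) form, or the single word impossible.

rotate(1, -90)

t0: config: θ0=270°, θ1=0°
t=1 rotate(1, -90) ⇒ config: θ0=270°, θ1=270°
no rival 1-sequence matches.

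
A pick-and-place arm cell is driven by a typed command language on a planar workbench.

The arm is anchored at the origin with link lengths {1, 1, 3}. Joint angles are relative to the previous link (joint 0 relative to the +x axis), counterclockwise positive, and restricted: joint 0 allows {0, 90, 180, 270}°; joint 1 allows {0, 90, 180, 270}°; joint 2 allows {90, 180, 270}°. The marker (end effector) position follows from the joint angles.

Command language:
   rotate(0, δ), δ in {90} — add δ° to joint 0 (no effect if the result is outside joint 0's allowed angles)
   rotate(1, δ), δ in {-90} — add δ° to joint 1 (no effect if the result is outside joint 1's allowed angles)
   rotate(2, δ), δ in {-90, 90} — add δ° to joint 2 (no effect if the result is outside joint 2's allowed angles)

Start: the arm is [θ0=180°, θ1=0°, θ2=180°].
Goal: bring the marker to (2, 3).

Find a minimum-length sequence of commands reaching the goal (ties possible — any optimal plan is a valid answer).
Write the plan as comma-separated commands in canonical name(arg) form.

rotate(0, 90), rotate(0, 90), rotate(2, -90)

begin: [θ0=180°, θ1=0°, θ2=180°]
1. rotate(0, 90) → [θ0=270°, θ1=0°, θ2=180°]
2. rotate(0, 90) → [θ0=0°, θ1=0°, θ2=180°]
3. rotate(2, -90) → [θ0=0°, θ1=0°, θ2=90°]
nothing shorter than 3 reaches the goal.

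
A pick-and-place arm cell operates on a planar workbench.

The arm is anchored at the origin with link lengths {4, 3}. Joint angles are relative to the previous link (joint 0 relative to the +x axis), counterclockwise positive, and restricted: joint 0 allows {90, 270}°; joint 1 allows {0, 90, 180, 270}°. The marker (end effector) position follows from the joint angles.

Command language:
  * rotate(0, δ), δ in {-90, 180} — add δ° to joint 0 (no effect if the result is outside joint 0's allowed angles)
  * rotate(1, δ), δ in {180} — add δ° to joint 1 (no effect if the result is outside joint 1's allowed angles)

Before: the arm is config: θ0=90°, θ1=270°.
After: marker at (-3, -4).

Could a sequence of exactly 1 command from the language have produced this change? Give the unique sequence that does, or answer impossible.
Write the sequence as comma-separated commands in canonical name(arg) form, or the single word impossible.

from: config: θ0=90°, θ1=270°
[1] after rotate(0, 180): config: θ0=270°, θ1=270°
uniquely the one of 3 1-step routes that fits.

rotate(0, 180)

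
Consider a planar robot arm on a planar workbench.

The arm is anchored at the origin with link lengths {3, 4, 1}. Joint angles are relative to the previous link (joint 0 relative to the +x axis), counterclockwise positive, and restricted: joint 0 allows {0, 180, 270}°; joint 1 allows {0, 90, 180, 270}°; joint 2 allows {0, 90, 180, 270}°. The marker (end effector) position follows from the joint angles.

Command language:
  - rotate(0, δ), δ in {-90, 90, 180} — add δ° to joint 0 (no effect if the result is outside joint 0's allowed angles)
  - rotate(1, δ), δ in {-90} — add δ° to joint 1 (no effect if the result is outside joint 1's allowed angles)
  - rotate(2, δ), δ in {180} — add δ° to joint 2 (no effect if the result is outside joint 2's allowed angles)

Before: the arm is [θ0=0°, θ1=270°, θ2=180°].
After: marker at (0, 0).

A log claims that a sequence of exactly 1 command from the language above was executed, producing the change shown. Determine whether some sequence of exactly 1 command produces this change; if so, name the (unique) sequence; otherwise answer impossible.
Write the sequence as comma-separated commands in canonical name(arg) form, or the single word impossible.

rotate(1, -90)

start: [θ0=0°, θ1=270°, θ2=180°]
step 1 (rotate(1, -90)): [θ0=0°, θ1=180°, θ2=180°]
no rival 1-sequence matches.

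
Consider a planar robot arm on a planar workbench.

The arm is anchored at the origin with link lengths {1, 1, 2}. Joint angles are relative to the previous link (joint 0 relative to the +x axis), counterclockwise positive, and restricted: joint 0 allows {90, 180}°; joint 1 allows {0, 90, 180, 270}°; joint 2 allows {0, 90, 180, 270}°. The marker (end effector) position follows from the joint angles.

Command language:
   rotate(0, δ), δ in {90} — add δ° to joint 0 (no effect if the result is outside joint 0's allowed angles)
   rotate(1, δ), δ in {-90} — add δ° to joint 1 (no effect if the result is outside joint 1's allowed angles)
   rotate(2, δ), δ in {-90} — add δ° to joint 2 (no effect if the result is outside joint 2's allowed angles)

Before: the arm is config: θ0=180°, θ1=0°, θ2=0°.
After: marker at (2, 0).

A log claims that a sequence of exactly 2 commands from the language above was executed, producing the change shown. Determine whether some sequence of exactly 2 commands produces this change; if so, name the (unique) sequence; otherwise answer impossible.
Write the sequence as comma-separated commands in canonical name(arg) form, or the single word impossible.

rotate(1, -90), rotate(1, -90)

start: config: θ0=180°, θ1=0°, θ2=0°
1. rotate(1, -90) → config: θ0=180°, θ1=270°, θ2=0°
2. rotate(1, -90) → config: θ0=180°, θ1=180°, θ2=0°
uniquely the one of 9 2-step routes that fits.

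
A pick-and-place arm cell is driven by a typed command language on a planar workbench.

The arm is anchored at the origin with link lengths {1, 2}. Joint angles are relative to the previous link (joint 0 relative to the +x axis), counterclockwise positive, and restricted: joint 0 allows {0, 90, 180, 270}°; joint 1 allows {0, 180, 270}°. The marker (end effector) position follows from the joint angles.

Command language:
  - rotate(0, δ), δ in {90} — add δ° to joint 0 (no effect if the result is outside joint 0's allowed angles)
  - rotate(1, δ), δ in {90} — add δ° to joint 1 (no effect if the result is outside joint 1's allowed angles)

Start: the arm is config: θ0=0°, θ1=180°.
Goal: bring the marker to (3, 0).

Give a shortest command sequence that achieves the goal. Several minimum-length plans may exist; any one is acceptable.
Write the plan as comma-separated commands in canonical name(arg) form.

initial: config: θ0=0°, θ1=180°
t=1 rotate(1, 90) ⇒ config: θ0=0°, θ1=270°
t=2 rotate(1, 90) ⇒ config: θ0=0°, θ1=0°
no 1-step plan works, so 2 is optimal.

rotate(1, 90), rotate(1, 90)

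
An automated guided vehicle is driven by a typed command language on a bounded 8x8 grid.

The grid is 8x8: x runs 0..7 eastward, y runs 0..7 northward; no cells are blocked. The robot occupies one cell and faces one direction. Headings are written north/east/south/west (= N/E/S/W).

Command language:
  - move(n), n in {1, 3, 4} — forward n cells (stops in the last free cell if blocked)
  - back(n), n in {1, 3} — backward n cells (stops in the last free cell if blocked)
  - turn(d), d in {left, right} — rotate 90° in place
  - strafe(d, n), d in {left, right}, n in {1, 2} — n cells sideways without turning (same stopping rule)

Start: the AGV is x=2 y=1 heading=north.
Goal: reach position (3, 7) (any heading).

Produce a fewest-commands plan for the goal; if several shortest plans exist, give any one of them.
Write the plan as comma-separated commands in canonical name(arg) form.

move(4), move(4), strafe(right, 1)

start: x=2 y=1 heading=north
[1] after move(4): x=2 y=5 heading=north
[2] after move(4): x=2 y=7 heading=north
[3] after strafe(right, 1): x=3 y=7 heading=north
nothing shorter than 3 reaches the goal.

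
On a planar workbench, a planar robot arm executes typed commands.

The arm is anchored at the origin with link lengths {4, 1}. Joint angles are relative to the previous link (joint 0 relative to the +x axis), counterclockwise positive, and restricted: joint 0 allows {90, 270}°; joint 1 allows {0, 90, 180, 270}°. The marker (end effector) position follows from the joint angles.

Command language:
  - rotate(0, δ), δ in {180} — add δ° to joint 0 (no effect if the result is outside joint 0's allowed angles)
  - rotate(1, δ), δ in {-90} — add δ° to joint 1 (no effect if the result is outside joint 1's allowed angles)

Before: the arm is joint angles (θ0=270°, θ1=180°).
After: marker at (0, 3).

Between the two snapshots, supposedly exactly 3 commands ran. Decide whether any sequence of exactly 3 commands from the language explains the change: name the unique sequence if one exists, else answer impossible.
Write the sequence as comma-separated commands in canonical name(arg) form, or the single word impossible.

start: joint angles (θ0=270°, θ1=180°)
1. rotate(0, 180) → joint angles (θ0=90°, θ1=180°)
2. rotate(0, 180) → joint angles (θ0=270°, θ1=180°)
3. rotate(0, 180) → joint angles (θ0=90°, θ1=180°)
no other 3-command option fits: unique.

rotate(0, 180), rotate(0, 180), rotate(0, 180)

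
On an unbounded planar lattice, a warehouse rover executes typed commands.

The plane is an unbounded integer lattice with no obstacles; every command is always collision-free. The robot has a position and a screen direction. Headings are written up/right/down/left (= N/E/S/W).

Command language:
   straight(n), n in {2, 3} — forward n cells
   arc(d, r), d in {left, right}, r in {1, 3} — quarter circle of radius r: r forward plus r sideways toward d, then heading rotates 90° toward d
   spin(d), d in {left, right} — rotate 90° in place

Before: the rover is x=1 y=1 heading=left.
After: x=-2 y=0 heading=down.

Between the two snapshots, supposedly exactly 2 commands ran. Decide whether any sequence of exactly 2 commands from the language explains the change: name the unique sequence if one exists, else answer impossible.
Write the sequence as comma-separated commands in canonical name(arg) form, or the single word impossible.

straight(2), arc(left, 1)

key: cell and facing (now S) both changed — the 2 commands mix motion and turning
t0: x=1 y=1 heading=left
step 1 (straight(2)): x=-1 y=1 heading=left
step 2 (arc(left, 1)): x=-2 y=0 heading=down
uniquely the one of 64 2-step routes that fits.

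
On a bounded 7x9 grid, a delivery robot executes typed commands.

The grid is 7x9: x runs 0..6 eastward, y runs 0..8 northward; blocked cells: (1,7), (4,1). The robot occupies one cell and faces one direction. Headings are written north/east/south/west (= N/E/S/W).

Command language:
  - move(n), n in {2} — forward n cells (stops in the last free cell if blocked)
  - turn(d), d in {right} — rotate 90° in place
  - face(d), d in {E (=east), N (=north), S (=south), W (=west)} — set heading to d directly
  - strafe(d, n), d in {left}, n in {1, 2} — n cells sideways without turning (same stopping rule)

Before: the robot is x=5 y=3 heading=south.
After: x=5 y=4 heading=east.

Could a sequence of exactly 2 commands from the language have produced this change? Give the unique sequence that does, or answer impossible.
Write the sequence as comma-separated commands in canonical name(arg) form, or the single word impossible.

key: order matters: swapping face(E) and strafe(left, 1) lands elsewhere
begin: x=5 y=3 heading=south
t=1 face(E) ⇒ x=5 y=3 heading=east
t=2 strafe(left, 1) ⇒ x=5 y=4 heading=east
all 64 alternatives checked — unique.

face(E), strafe(left, 1)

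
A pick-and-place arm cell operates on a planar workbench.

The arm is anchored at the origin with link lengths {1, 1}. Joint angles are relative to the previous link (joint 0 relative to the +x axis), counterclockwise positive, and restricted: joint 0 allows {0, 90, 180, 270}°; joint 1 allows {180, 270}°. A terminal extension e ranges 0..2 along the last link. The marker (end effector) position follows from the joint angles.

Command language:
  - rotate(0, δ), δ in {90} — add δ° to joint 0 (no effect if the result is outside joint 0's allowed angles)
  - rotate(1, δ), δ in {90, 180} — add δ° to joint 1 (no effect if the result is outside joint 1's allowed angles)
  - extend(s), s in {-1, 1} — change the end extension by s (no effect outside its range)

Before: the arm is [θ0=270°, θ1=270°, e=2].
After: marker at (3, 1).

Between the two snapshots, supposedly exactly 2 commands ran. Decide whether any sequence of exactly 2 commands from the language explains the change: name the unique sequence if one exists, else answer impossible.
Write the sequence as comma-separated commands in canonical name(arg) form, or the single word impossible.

t0: [θ0=270°, θ1=270°, e=2]
t=1 rotate(0, 90) ⇒ [θ0=0°, θ1=270°, e=2]
t=2 rotate(0, 90) ⇒ [θ0=90°, θ1=270°, e=2]
all 25 alternatives checked — unique.

rotate(0, 90), rotate(0, 90)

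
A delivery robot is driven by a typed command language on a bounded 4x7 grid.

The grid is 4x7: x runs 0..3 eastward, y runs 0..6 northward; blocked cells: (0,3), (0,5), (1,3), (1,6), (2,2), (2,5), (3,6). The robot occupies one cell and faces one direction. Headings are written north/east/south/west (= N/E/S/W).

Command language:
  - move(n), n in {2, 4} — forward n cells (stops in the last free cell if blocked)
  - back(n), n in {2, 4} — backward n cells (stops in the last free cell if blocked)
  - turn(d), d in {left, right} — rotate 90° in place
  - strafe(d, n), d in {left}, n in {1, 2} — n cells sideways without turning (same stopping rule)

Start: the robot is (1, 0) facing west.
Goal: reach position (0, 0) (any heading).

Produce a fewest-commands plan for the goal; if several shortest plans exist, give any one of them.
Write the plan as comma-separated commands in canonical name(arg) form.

move(4)

initial: (1, 0) facing west
step 1 (move(4)): (0, 0) facing west
shorter routes all fall short; 1 is best.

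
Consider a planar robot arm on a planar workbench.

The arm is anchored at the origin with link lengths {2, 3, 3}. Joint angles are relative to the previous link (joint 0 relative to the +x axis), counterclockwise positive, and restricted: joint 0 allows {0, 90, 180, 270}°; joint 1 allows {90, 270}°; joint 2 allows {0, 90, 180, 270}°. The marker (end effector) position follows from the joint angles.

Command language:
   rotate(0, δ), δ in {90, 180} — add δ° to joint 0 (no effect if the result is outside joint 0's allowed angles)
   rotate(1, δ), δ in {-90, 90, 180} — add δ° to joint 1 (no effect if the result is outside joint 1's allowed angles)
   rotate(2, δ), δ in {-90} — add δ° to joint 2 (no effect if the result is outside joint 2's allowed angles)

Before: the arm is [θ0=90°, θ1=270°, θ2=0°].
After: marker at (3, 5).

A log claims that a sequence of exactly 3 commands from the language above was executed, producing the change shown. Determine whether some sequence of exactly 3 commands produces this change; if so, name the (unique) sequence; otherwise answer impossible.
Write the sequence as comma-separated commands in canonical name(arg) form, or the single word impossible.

rotate(2, -90), rotate(2, -90), rotate(2, -90)

from: [θ0=90°, θ1=270°, θ2=0°]
1. rotate(2, -90) → [θ0=90°, θ1=270°, θ2=270°]
2. rotate(2, -90) → [θ0=90°, θ1=270°, θ2=180°]
3. rotate(2, -90) → [θ0=90°, θ1=270°, θ2=90°]
no rival 3-sequence matches.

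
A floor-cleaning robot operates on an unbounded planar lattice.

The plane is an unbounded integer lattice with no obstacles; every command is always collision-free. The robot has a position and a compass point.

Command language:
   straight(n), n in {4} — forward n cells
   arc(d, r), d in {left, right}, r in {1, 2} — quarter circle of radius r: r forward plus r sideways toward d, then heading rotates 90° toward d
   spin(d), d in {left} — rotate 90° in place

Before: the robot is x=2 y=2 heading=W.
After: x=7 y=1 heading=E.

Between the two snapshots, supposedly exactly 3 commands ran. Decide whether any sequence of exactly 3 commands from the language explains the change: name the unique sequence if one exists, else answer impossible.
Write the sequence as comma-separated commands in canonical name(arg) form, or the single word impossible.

key: cell and facing (now E) both changed — the 3 commands mix motion and turning
from: x=2 y=2 heading=W
1. spin(left) → x=2 y=2 heading=S
2. arc(left, 1) → x=3 y=1 heading=E
3. straight(4) → x=7 y=1 heading=E
no rival 3-sequence matches.

spin(left), arc(left, 1), straight(4)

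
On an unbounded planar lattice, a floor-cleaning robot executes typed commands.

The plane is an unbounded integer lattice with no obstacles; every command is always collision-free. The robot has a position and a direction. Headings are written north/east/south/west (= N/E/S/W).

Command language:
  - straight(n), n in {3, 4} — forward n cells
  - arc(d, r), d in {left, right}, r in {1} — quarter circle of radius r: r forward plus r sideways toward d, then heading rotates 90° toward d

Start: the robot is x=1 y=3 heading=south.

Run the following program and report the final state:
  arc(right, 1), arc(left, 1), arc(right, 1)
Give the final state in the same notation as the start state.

start: x=1 y=3 heading=south
t=1 arc(right, 1) ⇒ x=0 y=2 heading=west
t=2 arc(left, 1) ⇒ x=-1 y=1 heading=south
t=3 arc(right, 1) ⇒ x=-2 y=0 heading=west

x=-2 y=0 heading=west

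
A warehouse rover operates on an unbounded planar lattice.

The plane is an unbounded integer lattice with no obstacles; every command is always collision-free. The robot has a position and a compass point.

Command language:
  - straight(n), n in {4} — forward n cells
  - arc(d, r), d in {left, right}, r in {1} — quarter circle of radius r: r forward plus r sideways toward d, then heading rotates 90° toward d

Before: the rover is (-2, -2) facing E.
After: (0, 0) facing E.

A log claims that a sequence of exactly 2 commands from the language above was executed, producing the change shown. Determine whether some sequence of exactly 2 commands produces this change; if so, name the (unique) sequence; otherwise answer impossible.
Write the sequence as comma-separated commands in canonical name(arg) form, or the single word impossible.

key: order matters: swapping arc(left, 1) and arc(right, 1) lands elsewhere
initial: (-2, -2) facing E
step 1 (arc(left, 1)): (-1, -1) facing N
step 2 (arc(right, 1)): (0, 0) facing E
no rival 2-sequence matches.

arc(left, 1), arc(right, 1)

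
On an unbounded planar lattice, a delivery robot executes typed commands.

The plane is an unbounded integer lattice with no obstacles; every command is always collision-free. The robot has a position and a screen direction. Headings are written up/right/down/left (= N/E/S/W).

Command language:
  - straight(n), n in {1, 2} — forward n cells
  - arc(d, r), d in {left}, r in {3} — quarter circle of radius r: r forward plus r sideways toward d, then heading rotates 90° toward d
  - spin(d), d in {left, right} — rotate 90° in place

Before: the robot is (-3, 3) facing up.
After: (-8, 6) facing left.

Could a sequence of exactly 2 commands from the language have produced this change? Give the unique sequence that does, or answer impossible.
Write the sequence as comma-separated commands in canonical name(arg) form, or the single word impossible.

key: running straight(2) before arc(left, 3) would end elsewhere — order is forced
t0: (-3, 3) facing up
step 1 (arc(left, 3)): (-6, 6) facing left
step 2 (straight(2)): (-8, 6) facing left
no other 2-command option fits: unique.

arc(left, 3), straight(2)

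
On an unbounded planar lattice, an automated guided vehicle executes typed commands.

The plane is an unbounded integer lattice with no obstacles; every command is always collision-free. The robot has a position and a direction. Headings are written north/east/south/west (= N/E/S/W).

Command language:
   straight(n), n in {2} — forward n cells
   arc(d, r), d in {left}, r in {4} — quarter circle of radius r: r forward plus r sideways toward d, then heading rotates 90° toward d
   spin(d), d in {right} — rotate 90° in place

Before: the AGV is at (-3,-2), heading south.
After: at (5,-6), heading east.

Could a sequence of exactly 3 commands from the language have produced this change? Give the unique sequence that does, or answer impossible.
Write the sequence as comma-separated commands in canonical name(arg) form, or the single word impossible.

arc(left, 4), straight(2), straight(2)

key: cell and facing (now E) both changed — the 3 commands mix motion and turning
start: at (-3,-2), heading south
step 1 (arc(left, 4)): at (1,-6), heading east
step 2 (straight(2)): at (3,-6), heading east
step 3 (straight(2)): at (5,-6), heading east
uniquely the one of 27 3-step routes that fits.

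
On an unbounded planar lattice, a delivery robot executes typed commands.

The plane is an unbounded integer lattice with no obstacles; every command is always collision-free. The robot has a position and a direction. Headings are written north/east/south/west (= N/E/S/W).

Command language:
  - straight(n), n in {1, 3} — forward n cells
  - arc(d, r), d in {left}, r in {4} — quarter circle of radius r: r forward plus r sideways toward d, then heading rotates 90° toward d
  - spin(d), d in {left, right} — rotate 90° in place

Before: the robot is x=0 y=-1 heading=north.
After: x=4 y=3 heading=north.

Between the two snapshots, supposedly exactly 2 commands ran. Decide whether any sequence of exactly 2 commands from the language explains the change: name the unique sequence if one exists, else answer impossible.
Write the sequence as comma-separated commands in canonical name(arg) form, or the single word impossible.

key: order matters: swapping spin(right) and arc(left, 4) lands elsewhere
start: x=0 y=-1 heading=north
[1] after spin(right): x=0 y=-1 heading=east
[2] after arc(left, 4): x=4 y=3 heading=north
no other 2-command option fits: unique.

spin(right), arc(left, 4)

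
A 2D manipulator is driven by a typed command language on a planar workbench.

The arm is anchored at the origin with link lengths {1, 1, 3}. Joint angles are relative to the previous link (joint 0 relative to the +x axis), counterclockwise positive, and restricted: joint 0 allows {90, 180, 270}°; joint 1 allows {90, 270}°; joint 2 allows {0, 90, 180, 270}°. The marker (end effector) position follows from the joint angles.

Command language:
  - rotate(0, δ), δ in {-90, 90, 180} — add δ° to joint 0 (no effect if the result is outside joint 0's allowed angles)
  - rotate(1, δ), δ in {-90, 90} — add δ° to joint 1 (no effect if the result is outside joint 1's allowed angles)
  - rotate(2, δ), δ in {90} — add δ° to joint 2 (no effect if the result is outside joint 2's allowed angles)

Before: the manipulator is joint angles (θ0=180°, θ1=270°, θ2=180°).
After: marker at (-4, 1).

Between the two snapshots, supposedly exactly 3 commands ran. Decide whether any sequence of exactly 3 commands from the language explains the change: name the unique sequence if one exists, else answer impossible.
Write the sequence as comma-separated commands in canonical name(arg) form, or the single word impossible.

start: joint angles (θ0=180°, θ1=270°, θ2=180°)
step 1 (rotate(2, 90)): joint angles (θ0=180°, θ1=270°, θ2=270°)
step 2 (rotate(2, 90)): joint angles (θ0=180°, θ1=270°, θ2=0°)
step 3 (rotate(2, 90)): joint angles (θ0=180°, θ1=270°, θ2=90°)
uniquely the one of 216 3-step routes that fits.

rotate(2, 90), rotate(2, 90), rotate(2, 90)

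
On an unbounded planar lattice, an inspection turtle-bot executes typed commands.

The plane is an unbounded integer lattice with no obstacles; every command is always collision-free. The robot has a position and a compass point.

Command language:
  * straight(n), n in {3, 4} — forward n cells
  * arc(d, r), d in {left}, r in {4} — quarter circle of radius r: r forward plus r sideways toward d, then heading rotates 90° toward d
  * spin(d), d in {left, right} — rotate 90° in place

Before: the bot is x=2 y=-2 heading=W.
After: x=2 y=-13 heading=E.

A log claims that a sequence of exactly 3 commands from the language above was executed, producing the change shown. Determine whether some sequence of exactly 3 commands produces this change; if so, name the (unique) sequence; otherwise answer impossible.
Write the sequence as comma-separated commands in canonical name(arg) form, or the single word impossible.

key: cell and facing (now E) both changed — the 3 commands mix motion and turning
initial: x=2 y=-2 heading=W
step 1 (arc(left, 4)): x=-2 y=-6 heading=S
step 2 (straight(3)): x=-2 y=-9 heading=S
step 3 (arc(left, 4)): x=2 y=-13 heading=E
all 125 alternatives checked — unique.

arc(left, 4), straight(3), arc(left, 4)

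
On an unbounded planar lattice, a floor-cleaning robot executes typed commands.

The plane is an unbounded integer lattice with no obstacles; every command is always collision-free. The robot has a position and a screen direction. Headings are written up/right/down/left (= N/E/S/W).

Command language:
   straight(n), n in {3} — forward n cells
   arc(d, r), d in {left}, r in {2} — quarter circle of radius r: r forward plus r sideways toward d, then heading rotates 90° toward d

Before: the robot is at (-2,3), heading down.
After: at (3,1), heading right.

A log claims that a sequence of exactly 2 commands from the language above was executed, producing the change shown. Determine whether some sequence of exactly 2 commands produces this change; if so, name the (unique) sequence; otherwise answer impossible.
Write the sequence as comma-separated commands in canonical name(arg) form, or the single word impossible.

arc(left, 2), straight(3)

key: order matters: swapping arc(left, 2) and straight(3) lands elsewhere
from: at (-2,3), heading down
[1] after arc(left, 2): at (0,1), heading right
[2] after straight(3): at (3,1), heading right
uniquely the one of 4 2-step routes that fits.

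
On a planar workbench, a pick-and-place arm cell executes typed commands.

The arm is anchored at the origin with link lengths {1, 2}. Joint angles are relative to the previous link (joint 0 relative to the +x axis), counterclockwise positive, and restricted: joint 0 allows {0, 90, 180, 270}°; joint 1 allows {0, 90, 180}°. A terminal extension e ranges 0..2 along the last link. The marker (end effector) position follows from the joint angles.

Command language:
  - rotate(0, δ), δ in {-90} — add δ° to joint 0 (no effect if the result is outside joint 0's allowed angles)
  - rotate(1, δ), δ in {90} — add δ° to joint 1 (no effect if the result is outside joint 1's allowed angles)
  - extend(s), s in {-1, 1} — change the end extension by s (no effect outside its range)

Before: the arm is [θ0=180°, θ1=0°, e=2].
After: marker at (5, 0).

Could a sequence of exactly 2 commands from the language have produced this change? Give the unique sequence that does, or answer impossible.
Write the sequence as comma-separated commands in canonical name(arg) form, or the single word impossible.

rotate(0, -90), rotate(0, -90)

initial: [θ0=180°, θ1=0°, e=2]
step 1 (rotate(0, -90)): [θ0=90°, θ1=0°, e=2]
step 2 (rotate(0, -90)): [θ0=0°, θ1=0°, e=2]
all 16 alternatives checked — unique.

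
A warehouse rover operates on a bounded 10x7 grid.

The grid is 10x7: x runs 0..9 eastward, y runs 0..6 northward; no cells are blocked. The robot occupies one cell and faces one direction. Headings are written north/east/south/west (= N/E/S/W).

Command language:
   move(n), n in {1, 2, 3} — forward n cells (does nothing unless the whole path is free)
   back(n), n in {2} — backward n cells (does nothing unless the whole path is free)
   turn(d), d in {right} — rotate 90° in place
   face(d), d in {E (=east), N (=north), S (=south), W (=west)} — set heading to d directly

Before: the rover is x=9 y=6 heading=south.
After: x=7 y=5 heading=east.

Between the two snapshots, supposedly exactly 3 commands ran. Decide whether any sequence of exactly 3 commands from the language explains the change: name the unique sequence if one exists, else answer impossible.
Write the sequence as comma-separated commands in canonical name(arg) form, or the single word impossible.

key: position moved to (7,5) AND the heading swung to E — translation plus rotation needed
initial: x=9 y=6 heading=south
t=1 move(1) ⇒ x=9 y=5 heading=south
t=2 face(E) ⇒ x=9 y=5 heading=east
t=3 back(2) ⇒ x=7 y=5 heading=east
no rival 3-sequence matches.

move(1), face(E), back(2)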